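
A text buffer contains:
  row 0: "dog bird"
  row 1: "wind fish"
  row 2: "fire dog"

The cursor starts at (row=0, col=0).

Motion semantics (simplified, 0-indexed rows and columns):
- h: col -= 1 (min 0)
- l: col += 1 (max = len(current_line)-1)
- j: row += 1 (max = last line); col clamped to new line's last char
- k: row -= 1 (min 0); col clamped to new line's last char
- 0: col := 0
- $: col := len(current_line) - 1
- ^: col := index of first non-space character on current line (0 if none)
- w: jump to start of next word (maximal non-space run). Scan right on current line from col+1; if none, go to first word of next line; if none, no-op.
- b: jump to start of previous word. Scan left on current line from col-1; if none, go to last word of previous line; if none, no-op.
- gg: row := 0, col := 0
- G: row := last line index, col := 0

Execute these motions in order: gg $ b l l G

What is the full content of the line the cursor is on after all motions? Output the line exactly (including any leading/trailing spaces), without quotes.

After 1 (gg): row=0 col=0 char='d'
After 2 ($): row=0 col=7 char='d'
After 3 (b): row=0 col=4 char='b'
After 4 (l): row=0 col=5 char='i'
After 5 (l): row=0 col=6 char='r'
After 6 (G): row=2 col=0 char='f'

Answer: fire dog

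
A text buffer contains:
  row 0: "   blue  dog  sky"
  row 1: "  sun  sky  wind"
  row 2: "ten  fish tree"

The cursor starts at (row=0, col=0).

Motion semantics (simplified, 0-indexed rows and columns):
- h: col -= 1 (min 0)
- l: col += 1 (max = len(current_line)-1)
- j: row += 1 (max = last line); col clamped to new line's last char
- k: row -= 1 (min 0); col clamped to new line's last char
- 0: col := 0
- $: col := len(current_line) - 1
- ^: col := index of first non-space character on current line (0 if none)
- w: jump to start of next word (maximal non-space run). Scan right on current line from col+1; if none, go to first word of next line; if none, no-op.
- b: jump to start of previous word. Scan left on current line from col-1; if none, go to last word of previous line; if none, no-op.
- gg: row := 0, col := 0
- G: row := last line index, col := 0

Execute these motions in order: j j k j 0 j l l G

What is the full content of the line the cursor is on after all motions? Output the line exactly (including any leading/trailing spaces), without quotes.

Answer: ten  fish tree

Derivation:
After 1 (j): row=1 col=0 char='_'
After 2 (j): row=2 col=0 char='t'
After 3 (k): row=1 col=0 char='_'
After 4 (j): row=2 col=0 char='t'
After 5 (0): row=2 col=0 char='t'
After 6 (j): row=2 col=0 char='t'
After 7 (l): row=2 col=1 char='e'
After 8 (l): row=2 col=2 char='n'
After 9 (G): row=2 col=0 char='t'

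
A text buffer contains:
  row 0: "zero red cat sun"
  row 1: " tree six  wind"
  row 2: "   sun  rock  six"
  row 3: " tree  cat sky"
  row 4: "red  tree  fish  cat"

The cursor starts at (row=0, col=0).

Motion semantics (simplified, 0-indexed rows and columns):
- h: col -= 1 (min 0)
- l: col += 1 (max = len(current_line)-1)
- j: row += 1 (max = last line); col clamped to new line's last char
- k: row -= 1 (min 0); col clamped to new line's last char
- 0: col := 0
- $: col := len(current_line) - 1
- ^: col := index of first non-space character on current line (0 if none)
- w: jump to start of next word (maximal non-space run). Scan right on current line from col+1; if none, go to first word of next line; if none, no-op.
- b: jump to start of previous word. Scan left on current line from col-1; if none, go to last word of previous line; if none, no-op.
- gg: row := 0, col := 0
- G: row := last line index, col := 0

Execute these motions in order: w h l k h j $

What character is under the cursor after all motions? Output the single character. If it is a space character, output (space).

After 1 (w): row=0 col=5 char='r'
After 2 (h): row=0 col=4 char='_'
After 3 (l): row=0 col=5 char='r'
After 4 (k): row=0 col=5 char='r'
After 5 (h): row=0 col=4 char='_'
After 6 (j): row=1 col=4 char='e'
After 7 ($): row=1 col=14 char='d'

Answer: d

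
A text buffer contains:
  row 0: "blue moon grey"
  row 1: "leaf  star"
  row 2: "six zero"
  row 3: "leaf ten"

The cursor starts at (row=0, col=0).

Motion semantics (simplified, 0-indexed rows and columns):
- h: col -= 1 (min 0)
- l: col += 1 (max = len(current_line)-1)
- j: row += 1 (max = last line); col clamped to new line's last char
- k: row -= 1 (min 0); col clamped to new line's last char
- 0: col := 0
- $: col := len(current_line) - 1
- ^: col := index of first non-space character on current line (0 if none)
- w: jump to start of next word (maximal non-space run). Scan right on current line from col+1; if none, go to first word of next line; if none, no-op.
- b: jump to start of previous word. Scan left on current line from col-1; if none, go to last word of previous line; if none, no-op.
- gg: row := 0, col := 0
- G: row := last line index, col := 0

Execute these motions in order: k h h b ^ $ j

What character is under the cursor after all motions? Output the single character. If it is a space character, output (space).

After 1 (k): row=0 col=0 char='b'
After 2 (h): row=0 col=0 char='b'
After 3 (h): row=0 col=0 char='b'
After 4 (b): row=0 col=0 char='b'
After 5 (^): row=0 col=0 char='b'
After 6 ($): row=0 col=13 char='y'
After 7 (j): row=1 col=9 char='r'

Answer: r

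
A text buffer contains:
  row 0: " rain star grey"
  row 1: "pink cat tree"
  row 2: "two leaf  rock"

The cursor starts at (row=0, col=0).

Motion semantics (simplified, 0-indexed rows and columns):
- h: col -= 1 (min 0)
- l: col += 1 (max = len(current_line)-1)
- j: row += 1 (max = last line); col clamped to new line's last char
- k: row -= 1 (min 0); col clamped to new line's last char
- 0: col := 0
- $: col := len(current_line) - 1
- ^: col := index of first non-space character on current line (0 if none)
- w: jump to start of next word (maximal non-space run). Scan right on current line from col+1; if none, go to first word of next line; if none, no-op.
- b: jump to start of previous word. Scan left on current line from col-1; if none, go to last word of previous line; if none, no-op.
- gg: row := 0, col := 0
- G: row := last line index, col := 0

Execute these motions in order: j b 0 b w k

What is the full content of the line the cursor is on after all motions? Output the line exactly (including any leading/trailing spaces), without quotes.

Answer:  rain star grey

Derivation:
After 1 (j): row=1 col=0 char='p'
After 2 (b): row=0 col=11 char='g'
After 3 (0): row=0 col=0 char='_'
After 4 (b): row=0 col=0 char='_'
After 5 (w): row=0 col=1 char='r'
After 6 (k): row=0 col=1 char='r'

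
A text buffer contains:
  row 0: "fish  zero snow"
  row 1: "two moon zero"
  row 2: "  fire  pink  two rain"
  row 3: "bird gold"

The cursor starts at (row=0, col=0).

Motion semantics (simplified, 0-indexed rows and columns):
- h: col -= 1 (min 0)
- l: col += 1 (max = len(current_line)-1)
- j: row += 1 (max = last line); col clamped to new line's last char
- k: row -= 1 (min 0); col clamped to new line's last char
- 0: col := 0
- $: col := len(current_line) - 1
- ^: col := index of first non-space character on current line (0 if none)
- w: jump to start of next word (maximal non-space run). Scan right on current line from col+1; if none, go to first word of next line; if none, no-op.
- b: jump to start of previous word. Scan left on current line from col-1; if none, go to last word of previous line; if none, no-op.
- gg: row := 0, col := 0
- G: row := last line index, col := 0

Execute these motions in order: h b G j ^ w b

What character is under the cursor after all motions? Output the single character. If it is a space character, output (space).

After 1 (h): row=0 col=0 char='f'
After 2 (b): row=0 col=0 char='f'
After 3 (G): row=3 col=0 char='b'
After 4 (j): row=3 col=0 char='b'
After 5 (^): row=3 col=0 char='b'
After 6 (w): row=3 col=5 char='g'
After 7 (b): row=3 col=0 char='b'

Answer: b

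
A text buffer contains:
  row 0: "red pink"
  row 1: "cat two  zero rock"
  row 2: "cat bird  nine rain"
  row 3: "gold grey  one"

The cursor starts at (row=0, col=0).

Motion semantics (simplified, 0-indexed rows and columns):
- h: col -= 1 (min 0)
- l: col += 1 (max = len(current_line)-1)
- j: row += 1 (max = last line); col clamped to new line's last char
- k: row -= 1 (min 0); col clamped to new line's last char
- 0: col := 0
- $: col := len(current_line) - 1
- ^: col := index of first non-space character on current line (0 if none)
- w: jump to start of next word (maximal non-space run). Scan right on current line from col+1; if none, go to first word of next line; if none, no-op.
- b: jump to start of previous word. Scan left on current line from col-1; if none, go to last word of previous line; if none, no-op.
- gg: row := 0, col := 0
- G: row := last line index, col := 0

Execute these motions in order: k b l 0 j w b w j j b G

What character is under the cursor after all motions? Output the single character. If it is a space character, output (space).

After 1 (k): row=0 col=0 char='r'
After 2 (b): row=0 col=0 char='r'
After 3 (l): row=0 col=1 char='e'
After 4 (0): row=0 col=0 char='r'
After 5 (j): row=1 col=0 char='c'
After 6 (w): row=1 col=4 char='t'
After 7 (b): row=1 col=0 char='c'
After 8 (w): row=1 col=4 char='t'
After 9 (j): row=2 col=4 char='b'
After 10 (j): row=3 col=4 char='_'
After 11 (b): row=3 col=0 char='g'
After 12 (G): row=3 col=0 char='g'

Answer: g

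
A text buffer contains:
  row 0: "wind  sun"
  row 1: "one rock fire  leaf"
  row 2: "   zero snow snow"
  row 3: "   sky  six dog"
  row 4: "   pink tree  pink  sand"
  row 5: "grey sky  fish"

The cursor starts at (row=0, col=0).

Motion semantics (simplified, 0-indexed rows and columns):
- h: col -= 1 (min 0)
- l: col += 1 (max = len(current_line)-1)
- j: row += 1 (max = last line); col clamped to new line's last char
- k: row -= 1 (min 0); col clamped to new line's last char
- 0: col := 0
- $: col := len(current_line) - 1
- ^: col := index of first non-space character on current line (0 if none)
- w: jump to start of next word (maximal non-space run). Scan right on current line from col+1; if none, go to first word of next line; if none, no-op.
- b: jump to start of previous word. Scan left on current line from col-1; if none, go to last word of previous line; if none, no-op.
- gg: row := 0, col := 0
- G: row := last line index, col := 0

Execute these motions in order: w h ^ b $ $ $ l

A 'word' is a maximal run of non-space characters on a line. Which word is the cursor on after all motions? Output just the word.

After 1 (w): row=0 col=6 char='s'
After 2 (h): row=0 col=5 char='_'
After 3 (^): row=0 col=0 char='w'
After 4 (b): row=0 col=0 char='w'
After 5 ($): row=0 col=8 char='n'
After 6 ($): row=0 col=8 char='n'
After 7 ($): row=0 col=8 char='n'
After 8 (l): row=0 col=8 char='n'

Answer: sun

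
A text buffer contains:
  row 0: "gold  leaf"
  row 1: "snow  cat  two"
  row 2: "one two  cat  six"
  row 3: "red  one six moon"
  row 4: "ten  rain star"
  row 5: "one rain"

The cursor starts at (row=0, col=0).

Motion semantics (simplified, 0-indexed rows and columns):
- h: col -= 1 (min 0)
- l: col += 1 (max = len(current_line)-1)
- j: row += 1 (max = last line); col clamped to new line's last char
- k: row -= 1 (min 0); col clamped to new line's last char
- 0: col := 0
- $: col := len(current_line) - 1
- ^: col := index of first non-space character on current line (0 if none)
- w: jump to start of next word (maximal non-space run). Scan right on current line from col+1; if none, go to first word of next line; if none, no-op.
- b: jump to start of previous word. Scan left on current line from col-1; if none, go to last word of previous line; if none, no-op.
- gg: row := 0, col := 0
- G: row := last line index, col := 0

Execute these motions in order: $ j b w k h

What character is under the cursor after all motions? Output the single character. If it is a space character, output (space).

After 1 ($): row=0 col=9 char='f'
After 2 (j): row=1 col=9 char='_'
After 3 (b): row=1 col=6 char='c'
After 4 (w): row=1 col=11 char='t'
After 5 (k): row=0 col=9 char='f'
After 6 (h): row=0 col=8 char='a'

Answer: a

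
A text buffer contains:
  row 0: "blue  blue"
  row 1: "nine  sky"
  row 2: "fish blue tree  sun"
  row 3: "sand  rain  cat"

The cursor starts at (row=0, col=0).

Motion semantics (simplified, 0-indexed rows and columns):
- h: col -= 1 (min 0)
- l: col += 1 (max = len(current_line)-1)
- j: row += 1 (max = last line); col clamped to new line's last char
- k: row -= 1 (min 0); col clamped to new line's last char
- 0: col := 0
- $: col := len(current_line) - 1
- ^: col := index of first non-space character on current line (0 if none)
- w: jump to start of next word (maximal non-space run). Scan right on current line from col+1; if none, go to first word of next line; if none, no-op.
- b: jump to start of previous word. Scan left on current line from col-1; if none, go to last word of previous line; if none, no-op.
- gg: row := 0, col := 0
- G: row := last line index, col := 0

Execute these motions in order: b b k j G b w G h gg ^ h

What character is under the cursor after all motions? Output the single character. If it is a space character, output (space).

Answer: b

Derivation:
After 1 (b): row=0 col=0 char='b'
After 2 (b): row=0 col=0 char='b'
After 3 (k): row=0 col=0 char='b'
After 4 (j): row=1 col=0 char='n'
After 5 (G): row=3 col=0 char='s'
After 6 (b): row=2 col=16 char='s'
After 7 (w): row=3 col=0 char='s'
After 8 (G): row=3 col=0 char='s'
After 9 (h): row=3 col=0 char='s'
After 10 (gg): row=0 col=0 char='b'
After 11 (^): row=0 col=0 char='b'
After 12 (h): row=0 col=0 char='b'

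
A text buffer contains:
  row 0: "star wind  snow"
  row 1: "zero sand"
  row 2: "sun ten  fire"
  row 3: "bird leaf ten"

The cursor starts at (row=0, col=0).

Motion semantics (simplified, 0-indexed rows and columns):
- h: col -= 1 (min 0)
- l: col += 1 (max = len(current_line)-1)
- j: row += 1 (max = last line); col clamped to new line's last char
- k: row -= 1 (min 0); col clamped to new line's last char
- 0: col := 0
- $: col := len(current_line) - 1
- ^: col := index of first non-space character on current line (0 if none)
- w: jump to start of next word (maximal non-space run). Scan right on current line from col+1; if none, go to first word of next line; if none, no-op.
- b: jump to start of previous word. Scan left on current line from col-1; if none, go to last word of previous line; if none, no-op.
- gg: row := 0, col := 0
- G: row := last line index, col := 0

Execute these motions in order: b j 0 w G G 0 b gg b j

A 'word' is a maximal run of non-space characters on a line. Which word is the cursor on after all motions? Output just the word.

After 1 (b): row=0 col=0 char='s'
After 2 (j): row=1 col=0 char='z'
After 3 (0): row=1 col=0 char='z'
After 4 (w): row=1 col=5 char='s'
After 5 (G): row=3 col=0 char='b'
After 6 (G): row=3 col=0 char='b'
After 7 (0): row=3 col=0 char='b'
After 8 (b): row=2 col=9 char='f'
After 9 (gg): row=0 col=0 char='s'
After 10 (b): row=0 col=0 char='s'
After 11 (j): row=1 col=0 char='z'

Answer: zero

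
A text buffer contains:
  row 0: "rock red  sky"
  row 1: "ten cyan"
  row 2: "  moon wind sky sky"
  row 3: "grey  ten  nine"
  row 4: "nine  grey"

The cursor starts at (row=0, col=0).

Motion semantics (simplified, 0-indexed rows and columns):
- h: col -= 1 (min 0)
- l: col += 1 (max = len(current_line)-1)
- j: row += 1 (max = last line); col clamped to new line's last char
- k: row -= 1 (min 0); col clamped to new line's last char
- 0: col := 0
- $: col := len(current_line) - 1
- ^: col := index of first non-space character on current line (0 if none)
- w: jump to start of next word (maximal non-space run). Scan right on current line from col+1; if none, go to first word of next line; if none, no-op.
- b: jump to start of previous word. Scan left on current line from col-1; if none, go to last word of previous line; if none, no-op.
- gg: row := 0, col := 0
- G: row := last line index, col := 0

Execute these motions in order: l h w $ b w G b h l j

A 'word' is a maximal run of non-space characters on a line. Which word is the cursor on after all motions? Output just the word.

After 1 (l): row=0 col=1 char='o'
After 2 (h): row=0 col=0 char='r'
After 3 (w): row=0 col=5 char='r'
After 4 ($): row=0 col=12 char='y'
After 5 (b): row=0 col=10 char='s'
After 6 (w): row=1 col=0 char='t'
After 7 (G): row=4 col=0 char='n'
After 8 (b): row=3 col=11 char='n'
After 9 (h): row=3 col=10 char='_'
After 10 (l): row=3 col=11 char='n'
After 11 (j): row=4 col=9 char='y'

Answer: grey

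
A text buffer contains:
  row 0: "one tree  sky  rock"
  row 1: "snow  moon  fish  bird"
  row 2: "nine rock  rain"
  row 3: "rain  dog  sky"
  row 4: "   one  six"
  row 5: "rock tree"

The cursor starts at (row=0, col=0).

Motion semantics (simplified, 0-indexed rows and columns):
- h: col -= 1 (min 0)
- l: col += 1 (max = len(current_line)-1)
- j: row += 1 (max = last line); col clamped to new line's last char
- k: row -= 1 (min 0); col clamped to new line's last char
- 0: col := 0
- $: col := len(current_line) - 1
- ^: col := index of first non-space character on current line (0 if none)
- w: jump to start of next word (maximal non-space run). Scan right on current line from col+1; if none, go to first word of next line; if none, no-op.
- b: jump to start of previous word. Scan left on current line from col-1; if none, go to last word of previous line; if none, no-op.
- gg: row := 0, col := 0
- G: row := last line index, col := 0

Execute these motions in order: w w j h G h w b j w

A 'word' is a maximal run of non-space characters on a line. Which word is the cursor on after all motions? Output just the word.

After 1 (w): row=0 col=4 char='t'
After 2 (w): row=0 col=10 char='s'
After 3 (j): row=1 col=10 char='_'
After 4 (h): row=1 col=9 char='n'
After 5 (G): row=5 col=0 char='r'
After 6 (h): row=5 col=0 char='r'
After 7 (w): row=5 col=5 char='t'
After 8 (b): row=5 col=0 char='r'
After 9 (j): row=5 col=0 char='r'
After 10 (w): row=5 col=5 char='t'

Answer: tree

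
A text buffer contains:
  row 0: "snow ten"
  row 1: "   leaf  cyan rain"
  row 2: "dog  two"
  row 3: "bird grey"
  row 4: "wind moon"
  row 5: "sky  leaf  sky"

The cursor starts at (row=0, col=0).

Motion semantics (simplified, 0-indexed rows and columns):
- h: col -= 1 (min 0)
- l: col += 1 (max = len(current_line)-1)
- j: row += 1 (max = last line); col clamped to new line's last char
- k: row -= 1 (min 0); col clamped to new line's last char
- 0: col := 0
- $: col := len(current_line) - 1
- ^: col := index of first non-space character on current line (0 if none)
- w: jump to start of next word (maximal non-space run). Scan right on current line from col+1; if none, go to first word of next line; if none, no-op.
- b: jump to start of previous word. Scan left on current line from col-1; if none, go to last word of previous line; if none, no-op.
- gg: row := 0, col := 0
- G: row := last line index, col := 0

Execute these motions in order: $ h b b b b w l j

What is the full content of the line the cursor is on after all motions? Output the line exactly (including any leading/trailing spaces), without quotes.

After 1 ($): row=0 col=7 char='n'
After 2 (h): row=0 col=6 char='e'
After 3 (b): row=0 col=5 char='t'
After 4 (b): row=0 col=0 char='s'
After 5 (b): row=0 col=0 char='s'
After 6 (b): row=0 col=0 char='s'
After 7 (w): row=0 col=5 char='t'
After 8 (l): row=0 col=6 char='e'
After 9 (j): row=1 col=6 char='f'

Answer:    leaf  cyan rain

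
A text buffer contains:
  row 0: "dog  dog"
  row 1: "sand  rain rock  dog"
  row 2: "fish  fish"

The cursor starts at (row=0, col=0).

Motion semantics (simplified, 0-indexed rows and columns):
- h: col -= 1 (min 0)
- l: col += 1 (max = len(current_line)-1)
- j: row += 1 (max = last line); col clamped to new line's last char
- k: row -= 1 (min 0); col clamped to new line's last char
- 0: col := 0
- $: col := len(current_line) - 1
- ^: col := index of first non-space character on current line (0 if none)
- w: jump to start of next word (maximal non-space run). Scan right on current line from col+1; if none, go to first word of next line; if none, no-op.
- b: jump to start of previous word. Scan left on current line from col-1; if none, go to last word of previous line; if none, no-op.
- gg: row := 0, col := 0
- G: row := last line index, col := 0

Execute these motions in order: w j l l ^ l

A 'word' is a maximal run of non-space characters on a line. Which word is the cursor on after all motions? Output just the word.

Answer: sand

Derivation:
After 1 (w): row=0 col=5 char='d'
After 2 (j): row=1 col=5 char='_'
After 3 (l): row=1 col=6 char='r'
After 4 (l): row=1 col=7 char='a'
After 5 (^): row=1 col=0 char='s'
After 6 (l): row=1 col=1 char='a'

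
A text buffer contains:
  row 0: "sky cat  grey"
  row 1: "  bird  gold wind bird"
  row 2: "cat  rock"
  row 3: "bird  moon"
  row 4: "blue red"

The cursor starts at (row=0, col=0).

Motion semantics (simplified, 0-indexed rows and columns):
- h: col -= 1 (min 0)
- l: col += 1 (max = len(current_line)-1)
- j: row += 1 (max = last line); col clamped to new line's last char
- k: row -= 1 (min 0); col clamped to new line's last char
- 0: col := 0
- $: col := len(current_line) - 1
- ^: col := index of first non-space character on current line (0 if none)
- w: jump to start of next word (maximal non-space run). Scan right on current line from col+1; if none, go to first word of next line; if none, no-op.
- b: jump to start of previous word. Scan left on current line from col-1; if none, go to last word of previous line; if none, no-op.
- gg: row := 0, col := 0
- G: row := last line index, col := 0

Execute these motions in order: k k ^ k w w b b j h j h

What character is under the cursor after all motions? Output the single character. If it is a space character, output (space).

Answer: c

Derivation:
After 1 (k): row=0 col=0 char='s'
After 2 (k): row=0 col=0 char='s'
After 3 (^): row=0 col=0 char='s'
After 4 (k): row=0 col=0 char='s'
After 5 (w): row=0 col=4 char='c'
After 6 (w): row=0 col=9 char='g'
After 7 (b): row=0 col=4 char='c'
After 8 (b): row=0 col=0 char='s'
After 9 (j): row=1 col=0 char='_'
After 10 (h): row=1 col=0 char='_'
After 11 (j): row=2 col=0 char='c'
After 12 (h): row=2 col=0 char='c'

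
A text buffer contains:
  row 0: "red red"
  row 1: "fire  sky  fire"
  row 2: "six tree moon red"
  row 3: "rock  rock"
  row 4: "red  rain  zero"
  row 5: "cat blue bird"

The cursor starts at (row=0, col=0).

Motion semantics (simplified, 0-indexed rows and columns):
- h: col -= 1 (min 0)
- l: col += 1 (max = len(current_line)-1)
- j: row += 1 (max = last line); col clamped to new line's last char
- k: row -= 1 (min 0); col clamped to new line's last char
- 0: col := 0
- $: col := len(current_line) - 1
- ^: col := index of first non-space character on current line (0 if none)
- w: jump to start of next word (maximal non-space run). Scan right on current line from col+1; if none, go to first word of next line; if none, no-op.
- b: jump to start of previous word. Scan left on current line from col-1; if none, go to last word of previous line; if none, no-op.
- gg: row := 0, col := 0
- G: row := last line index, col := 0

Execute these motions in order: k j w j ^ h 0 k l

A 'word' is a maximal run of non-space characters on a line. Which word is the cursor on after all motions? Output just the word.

After 1 (k): row=0 col=0 char='r'
After 2 (j): row=1 col=0 char='f'
After 3 (w): row=1 col=6 char='s'
After 4 (j): row=2 col=6 char='e'
After 5 (^): row=2 col=0 char='s'
After 6 (h): row=2 col=0 char='s'
After 7 (0): row=2 col=0 char='s'
After 8 (k): row=1 col=0 char='f'
After 9 (l): row=1 col=1 char='i'

Answer: fire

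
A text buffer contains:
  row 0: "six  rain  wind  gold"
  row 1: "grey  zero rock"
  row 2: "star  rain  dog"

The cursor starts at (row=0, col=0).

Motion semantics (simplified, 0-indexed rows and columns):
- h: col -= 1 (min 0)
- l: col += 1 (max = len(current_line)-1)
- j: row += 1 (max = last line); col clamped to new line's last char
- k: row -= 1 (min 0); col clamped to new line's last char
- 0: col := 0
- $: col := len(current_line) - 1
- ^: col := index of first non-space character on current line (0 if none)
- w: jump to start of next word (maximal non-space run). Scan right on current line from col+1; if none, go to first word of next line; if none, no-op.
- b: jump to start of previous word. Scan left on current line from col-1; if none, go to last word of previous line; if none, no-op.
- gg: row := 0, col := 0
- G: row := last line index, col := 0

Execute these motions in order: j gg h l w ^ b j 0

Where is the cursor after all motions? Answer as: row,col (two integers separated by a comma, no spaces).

After 1 (j): row=1 col=0 char='g'
After 2 (gg): row=0 col=0 char='s'
After 3 (h): row=0 col=0 char='s'
After 4 (l): row=0 col=1 char='i'
After 5 (w): row=0 col=5 char='r'
After 6 (^): row=0 col=0 char='s'
After 7 (b): row=0 col=0 char='s'
After 8 (j): row=1 col=0 char='g'
After 9 (0): row=1 col=0 char='g'

Answer: 1,0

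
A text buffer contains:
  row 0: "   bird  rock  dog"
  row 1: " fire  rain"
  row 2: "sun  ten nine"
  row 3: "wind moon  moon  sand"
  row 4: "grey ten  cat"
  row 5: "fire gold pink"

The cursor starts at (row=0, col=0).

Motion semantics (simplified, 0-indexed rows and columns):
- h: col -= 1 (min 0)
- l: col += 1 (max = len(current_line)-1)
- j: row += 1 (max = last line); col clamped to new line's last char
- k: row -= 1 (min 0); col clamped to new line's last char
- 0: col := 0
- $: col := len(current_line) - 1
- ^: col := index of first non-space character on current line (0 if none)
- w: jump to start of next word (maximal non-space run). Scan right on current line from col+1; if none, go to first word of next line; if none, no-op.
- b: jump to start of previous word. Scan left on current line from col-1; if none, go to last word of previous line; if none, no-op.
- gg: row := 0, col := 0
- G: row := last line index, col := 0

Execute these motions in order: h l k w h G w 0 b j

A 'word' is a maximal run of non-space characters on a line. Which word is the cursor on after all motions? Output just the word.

After 1 (h): row=0 col=0 char='_'
After 2 (l): row=0 col=1 char='_'
After 3 (k): row=0 col=1 char='_'
After 4 (w): row=0 col=3 char='b'
After 5 (h): row=0 col=2 char='_'
After 6 (G): row=5 col=0 char='f'
After 7 (w): row=5 col=5 char='g'
After 8 (0): row=5 col=0 char='f'
After 9 (b): row=4 col=10 char='c'
After 10 (j): row=5 col=10 char='p'

Answer: pink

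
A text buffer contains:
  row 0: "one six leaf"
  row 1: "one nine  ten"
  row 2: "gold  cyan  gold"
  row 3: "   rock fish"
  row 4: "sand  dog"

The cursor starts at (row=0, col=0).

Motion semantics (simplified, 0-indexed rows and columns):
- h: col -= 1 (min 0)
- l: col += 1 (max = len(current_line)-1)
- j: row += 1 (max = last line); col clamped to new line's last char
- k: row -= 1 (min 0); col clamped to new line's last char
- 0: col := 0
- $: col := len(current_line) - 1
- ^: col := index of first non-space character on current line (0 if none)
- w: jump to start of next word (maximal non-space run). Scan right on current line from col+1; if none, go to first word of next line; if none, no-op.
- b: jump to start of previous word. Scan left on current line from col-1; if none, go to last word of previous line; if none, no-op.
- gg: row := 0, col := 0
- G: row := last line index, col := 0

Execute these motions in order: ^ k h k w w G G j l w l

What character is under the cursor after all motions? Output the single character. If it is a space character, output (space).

After 1 (^): row=0 col=0 char='o'
After 2 (k): row=0 col=0 char='o'
After 3 (h): row=0 col=0 char='o'
After 4 (k): row=0 col=0 char='o'
After 5 (w): row=0 col=4 char='s'
After 6 (w): row=0 col=8 char='l'
After 7 (G): row=4 col=0 char='s'
After 8 (G): row=4 col=0 char='s'
After 9 (j): row=4 col=0 char='s'
After 10 (l): row=4 col=1 char='a'
After 11 (w): row=4 col=6 char='d'
After 12 (l): row=4 col=7 char='o'

Answer: o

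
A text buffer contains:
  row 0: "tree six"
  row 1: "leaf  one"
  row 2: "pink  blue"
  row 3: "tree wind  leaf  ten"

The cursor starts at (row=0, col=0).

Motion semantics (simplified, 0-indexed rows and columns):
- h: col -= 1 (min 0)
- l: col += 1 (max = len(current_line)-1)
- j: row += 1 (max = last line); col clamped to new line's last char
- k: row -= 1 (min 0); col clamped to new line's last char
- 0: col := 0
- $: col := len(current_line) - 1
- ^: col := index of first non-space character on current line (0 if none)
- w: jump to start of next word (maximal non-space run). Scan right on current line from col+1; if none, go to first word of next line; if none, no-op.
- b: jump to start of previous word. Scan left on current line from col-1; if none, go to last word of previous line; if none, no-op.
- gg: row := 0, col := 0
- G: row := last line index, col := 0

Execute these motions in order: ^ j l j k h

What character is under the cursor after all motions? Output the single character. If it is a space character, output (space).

Answer: l

Derivation:
After 1 (^): row=0 col=0 char='t'
After 2 (j): row=1 col=0 char='l'
After 3 (l): row=1 col=1 char='e'
After 4 (j): row=2 col=1 char='i'
After 5 (k): row=1 col=1 char='e'
After 6 (h): row=1 col=0 char='l'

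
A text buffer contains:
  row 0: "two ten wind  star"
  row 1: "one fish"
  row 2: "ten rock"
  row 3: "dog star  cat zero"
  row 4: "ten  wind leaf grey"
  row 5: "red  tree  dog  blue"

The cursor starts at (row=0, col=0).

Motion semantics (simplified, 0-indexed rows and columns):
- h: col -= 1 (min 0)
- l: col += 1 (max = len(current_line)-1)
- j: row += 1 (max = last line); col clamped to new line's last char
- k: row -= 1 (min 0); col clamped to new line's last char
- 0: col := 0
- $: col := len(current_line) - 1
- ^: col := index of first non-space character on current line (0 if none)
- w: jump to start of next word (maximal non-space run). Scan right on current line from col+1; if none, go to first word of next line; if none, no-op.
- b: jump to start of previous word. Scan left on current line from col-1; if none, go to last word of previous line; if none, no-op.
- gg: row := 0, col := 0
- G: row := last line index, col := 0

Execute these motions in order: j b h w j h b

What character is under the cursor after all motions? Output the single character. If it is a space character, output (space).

Answer: f

Derivation:
After 1 (j): row=1 col=0 char='o'
After 2 (b): row=0 col=14 char='s'
After 3 (h): row=0 col=13 char='_'
After 4 (w): row=0 col=14 char='s'
After 5 (j): row=1 col=7 char='h'
After 6 (h): row=1 col=6 char='s'
After 7 (b): row=1 col=4 char='f'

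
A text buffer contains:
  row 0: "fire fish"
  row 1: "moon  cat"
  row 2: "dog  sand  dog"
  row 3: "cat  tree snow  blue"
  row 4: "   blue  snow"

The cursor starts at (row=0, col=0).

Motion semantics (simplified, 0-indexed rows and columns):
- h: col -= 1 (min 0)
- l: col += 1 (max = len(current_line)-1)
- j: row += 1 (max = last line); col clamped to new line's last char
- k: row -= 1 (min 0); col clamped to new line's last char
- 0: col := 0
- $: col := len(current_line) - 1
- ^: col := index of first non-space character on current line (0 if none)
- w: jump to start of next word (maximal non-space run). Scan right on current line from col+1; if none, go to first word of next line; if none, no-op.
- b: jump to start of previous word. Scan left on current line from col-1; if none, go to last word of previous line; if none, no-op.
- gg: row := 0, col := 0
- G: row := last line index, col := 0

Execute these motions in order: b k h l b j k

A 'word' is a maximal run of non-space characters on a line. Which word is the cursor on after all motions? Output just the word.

Answer: fire

Derivation:
After 1 (b): row=0 col=0 char='f'
After 2 (k): row=0 col=0 char='f'
After 3 (h): row=0 col=0 char='f'
After 4 (l): row=0 col=1 char='i'
After 5 (b): row=0 col=0 char='f'
After 6 (j): row=1 col=0 char='m'
After 7 (k): row=0 col=0 char='f'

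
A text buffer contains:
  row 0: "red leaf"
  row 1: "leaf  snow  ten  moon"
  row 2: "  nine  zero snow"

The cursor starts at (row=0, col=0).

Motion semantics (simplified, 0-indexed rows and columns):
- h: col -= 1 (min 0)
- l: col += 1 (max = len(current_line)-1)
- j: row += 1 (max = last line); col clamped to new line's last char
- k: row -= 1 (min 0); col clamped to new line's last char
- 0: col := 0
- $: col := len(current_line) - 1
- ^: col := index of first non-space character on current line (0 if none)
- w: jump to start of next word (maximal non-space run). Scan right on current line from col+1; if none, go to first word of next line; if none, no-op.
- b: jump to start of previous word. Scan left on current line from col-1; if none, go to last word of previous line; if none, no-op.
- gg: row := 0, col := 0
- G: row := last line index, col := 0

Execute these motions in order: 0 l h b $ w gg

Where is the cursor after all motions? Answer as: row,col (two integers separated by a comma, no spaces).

Answer: 0,0

Derivation:
After 1 (0): row=0 col=0 char='r'
After 2 (l): row=0 col=1 char='e'
After 3 (h): row=0 col=0 char='r'
After 4 (b): row=0 col=0 char='r'
After 5 ($): row=0 col=7 char='f'
After 6 (w): row=1 col=0 char='l'
After 7 (gg): row=0 col=0 char='r'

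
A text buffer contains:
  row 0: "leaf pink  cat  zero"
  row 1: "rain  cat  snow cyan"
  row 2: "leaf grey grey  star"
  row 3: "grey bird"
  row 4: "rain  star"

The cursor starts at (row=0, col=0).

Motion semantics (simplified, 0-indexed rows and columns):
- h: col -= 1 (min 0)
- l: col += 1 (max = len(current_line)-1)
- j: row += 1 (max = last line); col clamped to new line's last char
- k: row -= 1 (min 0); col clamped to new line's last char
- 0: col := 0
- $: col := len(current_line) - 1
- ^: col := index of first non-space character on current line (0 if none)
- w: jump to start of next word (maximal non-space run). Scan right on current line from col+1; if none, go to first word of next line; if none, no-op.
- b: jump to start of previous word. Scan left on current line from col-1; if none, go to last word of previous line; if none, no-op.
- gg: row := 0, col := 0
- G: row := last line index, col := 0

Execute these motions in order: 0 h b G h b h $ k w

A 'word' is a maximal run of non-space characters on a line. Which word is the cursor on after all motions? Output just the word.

After 1 (0): row=0 col=0 char='l'
After 2 (h): row=0 col=0 char='l'
After 3 (b): row=0 col=0 char='l'
After 4 (G): row=4 col=0 char='r'
After 5 (h): row=4 col=0 char='r'
After 6 (b): row=3 col=5 char='b'
After 7 (h): row=3 col=4 char='_'
After 8 ($): row=3 col=8 char='d'
After 9 (k): row=2 col=8 char='y'
After 10 (w): row=2 col=10 char='g'

Answer: grey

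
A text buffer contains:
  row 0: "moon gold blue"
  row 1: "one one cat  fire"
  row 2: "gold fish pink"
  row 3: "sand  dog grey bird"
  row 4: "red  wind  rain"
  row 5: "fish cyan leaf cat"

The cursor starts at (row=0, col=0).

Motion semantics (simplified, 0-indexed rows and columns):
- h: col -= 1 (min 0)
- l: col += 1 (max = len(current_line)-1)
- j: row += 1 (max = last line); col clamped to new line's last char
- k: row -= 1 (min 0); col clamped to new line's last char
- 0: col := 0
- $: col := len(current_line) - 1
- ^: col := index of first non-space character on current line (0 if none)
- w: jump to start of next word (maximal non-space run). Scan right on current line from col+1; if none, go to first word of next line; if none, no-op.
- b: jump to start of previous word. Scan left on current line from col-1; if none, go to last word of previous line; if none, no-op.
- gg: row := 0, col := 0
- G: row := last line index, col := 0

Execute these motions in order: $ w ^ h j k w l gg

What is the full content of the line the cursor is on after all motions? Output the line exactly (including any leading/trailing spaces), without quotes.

Answer: moon gold blue

Derivation:
After 1 ($): row=0 col=13 char='e'
After 2 (w): row=1 col=0 char='o'
After 3 (^): row=1 col=0 char='o'
After 4 (h): row=1 col=0 char='o'
After 5 (j): row=2 col=0 char='g'
After 6 (k): row=1 col=0 char='o'
After 7 (w): row=1 col=4 char='o'
After 8 (l): row=1 col=5 char='n'
After 9 (gg): row=0 col=0 char='m'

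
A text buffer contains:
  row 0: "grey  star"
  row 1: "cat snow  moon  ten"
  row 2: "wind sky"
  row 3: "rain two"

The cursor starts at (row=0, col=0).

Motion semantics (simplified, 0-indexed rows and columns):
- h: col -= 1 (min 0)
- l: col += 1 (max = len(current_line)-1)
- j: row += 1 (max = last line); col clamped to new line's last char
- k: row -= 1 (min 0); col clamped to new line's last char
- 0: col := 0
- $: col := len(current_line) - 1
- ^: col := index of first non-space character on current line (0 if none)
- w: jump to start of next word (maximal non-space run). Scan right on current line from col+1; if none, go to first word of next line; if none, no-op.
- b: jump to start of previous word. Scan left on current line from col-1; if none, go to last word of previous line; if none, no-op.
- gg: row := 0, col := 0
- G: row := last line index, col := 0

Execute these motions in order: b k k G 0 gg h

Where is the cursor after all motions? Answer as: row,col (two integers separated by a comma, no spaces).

Answer: 0,0

Derivation:
After 1 (b): row=0 col=0 char='g'
After 2 (k): row=0 col=0 char='g'
After 3 (k): row=0 col=0 char='g'
After 4 (G): row=3 col=0 char='r'
After 5 (0): row=3 col=0 char='r'
After 6 (gg): row=0 col=0 char='g'
After 7 (h): row=0 col=0 char='g'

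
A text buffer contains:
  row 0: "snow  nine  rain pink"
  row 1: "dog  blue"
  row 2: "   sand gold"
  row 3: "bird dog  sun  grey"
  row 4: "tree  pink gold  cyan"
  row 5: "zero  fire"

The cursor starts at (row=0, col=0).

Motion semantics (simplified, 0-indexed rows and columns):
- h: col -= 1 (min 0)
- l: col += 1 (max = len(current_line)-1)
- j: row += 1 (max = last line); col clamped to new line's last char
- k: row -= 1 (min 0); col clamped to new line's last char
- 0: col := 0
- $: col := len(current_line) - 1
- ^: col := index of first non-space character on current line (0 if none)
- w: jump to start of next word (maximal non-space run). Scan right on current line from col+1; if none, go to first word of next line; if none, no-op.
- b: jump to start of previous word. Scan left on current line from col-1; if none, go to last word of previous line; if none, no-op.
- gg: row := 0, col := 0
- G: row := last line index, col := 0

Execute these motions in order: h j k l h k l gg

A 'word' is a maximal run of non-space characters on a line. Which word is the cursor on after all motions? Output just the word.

Answer: snow

Derivation:
After 1 (h): row=0 col=0 char='s'
After 2 (j): row=1 col=0 char='d'
After 3 (k): row=0 col=0 char='s'
After 4 (l): row=0 col=1 char='n'
After 5 (h): row=0 col=0 char='s'
After 6 (k): row=0 col=0 char='s'
After 7 (l): row=0 col=1 char='n'
After 8 (gg): row=0 col=0 char='s'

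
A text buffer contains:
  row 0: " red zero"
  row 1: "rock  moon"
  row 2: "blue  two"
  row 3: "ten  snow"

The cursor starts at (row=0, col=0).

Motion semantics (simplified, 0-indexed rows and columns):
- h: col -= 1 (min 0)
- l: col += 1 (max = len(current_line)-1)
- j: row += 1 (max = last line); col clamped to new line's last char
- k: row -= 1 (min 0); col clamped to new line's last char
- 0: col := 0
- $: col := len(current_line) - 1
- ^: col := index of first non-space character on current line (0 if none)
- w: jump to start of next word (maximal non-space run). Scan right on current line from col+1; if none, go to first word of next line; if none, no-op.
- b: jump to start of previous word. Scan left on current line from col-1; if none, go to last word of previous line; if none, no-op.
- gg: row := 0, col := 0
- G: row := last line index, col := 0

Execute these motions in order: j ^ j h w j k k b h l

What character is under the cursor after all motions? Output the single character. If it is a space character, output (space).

After 1 (j): row=1 col=0 char='r'
After 2 (^): row=1 col=0 char='r'
After 3 (j): row=2 col=0 char='b'
After 4 (h): row=2 col=0 char='b'
After 5 (w): row=2 col=6 char='t'
After 6 (j): row=3 col=6 char='n'
After 7 (k): row=2 col=6 char='t'
After 8 (k): row=1 col=6 char='m'
After 9 (b): row=1 col=0 char='r'
After 10 (h): row=1 col=0 char='r'
After 11 (l): row=1 col=1 char='o'

Answer: o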